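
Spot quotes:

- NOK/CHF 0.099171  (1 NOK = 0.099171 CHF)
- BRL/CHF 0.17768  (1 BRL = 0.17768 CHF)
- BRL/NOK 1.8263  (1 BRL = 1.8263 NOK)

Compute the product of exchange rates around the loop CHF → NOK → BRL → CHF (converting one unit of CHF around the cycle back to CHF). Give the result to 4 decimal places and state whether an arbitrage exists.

Around CHF → NOK → BRL → CHF: 1 ÷ 0.099171 ÷ 1.8263 × 0.17768 = 0.981029
Product < 1; profitable direction is CHF → BRL → NOK → CHF.

0.9810 (arbitrage exists)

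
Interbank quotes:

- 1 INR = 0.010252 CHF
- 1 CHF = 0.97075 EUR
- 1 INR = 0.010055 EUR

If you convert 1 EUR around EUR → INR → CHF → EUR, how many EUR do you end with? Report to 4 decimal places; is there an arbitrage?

Around EUR → INR → CHF → EUR: 1 ÷ 0.010055 × 0.010252 × 0.97075 = 0.989769
Product < 1; profitable direction is EUR → CHF → INR → EUR.

0.9898 (arbitrage exists)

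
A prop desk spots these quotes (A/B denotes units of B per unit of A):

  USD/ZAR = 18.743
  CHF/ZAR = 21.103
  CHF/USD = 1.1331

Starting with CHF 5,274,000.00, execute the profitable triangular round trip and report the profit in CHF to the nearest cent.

Profitable loop is CHF → USD → ZAR → CHF:
CHF 5,274,000.00 × 1.1331 = USD 5,975,969.40
USD 5,975,969.40 × 18.743 = ZAR 112,007,594.46
ZAR 112,007,594.46 ÷ 21.103 = CHF 5,307,662.16
Profit = CHF 5,307,662.16 − CHF 5,274,000.00

Profit: CHF 33,662.16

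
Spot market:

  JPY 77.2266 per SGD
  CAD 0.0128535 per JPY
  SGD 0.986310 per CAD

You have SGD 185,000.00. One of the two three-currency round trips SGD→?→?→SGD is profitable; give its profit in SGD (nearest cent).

Profitable loop is SGD → CAD → JPY → SGD:
SGD 185,000.00 ÷ 0.986310 = CAD 187,567.80
CAD 187,567.80 ÷ 0.0128535 = JPY 14,592,742
JPY 14,592,742 ÷ 77.2266 = SGD 188,960.04
Profit = SGD 188,960.04 − SGD 185,000.00

Profit: SGD 3,960.04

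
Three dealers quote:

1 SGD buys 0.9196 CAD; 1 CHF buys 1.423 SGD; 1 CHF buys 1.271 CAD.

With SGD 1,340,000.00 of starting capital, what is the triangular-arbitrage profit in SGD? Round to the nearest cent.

Profit: SGD 39,631.53

Profitable loop is SGD → CAD → CHF → SGD:
SGD 1,340,000.00 × 0.9196 = CAD 1,232,264.00
CAD 1,232,264.00 ÷ 1.271 = CHF 969,523.21
CHF 969,523.21 × 1.423 = SGD 1,379,631.53
Profit = SGD 1,379,631.53 − SGD 1,340,000.00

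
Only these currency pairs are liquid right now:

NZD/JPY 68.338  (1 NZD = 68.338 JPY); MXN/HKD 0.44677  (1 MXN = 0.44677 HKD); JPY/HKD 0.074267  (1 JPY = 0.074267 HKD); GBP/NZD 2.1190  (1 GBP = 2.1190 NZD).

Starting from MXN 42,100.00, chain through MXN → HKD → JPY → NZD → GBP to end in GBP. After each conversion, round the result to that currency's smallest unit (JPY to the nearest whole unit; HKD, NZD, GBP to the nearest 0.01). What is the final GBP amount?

MXN 42,100.00 × 0.44677 = HKD 18,809.02
HKD 18,809.02 ÷ 0.074267 = JPY 253,262
JPY 253,262 ÷ 68.338 = NZD 3,706.02
NZD 3,706.02 ÷ 2.1190 = GBP 1,748.95

GBP 1,748.95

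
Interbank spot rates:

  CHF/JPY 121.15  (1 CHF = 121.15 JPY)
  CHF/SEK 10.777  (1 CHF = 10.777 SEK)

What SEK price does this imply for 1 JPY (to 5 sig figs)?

JPY/SEK = 0.088956

1 JPY ÷ 121.15 = 0.00825423 CHF
0.00825423 CHF × 10.777 = 0.0889558 SEK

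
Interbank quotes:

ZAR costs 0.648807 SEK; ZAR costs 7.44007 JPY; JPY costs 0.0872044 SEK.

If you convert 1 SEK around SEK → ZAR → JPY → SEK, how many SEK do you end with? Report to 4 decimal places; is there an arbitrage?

Around SEK → ZAR → JPY → SEK: 1 ÷ 0.648807 × 7.44007 × 0.0872044 = 1.000000
Product ≈ 1 (deviation 0.000%, within rounding noise).

1.0000 (no arbitrage)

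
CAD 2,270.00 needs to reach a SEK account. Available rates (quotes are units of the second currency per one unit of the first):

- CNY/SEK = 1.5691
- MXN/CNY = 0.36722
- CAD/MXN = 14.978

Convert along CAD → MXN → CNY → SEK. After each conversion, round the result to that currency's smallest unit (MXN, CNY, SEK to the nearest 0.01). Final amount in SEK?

CAD 2,270.00 × 14.978 = MXN 34,000.06
MXN 34,000.06 × 0.36722 = CNY 12,485.50
CNY 12,485.50 × 1.5691 = SEK 19,591.00

SEK 19,591.00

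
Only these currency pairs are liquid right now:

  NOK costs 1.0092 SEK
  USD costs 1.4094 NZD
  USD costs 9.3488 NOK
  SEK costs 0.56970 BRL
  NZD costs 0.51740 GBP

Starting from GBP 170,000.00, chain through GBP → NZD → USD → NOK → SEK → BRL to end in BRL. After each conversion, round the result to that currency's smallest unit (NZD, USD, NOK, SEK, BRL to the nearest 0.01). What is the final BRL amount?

BRL 1,253,047.58

GBP 170,000.00 ÷ 0.51740 = NZD 328,565.91
NZD 328,565.91 ÷ 1.4094 = USD 233,124.67
USD 233,124.67 × 9.3488 = NOK 2,179,435.91
NOK 2,179,435.91 × 1.0092 = SEK 2,199,486.72
SEK 2,199,486.72 × 0.56970 = BRL 1,253,047.58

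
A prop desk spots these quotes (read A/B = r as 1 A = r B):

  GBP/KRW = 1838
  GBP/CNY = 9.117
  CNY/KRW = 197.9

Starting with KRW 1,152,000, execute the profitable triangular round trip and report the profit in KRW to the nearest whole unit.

Profitable loop is KRW → CNY → GBP → KRW:
KRW 1,152,000 ÷ 197.9 = CNY 5,821.12
CNY 5,821.12 ÷ 9.117 = GBP 638.49
GBP 638.49 × 1838 = KRW 1,173,546
Profit = KRW 1,173,546 − KRW 1,152,000

Profit: KRW 21,546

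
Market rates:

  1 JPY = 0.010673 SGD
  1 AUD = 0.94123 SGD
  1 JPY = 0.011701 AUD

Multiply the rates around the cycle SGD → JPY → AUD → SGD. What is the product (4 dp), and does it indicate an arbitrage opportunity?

1.0319 (arbitrage exists)

Around SGD → JPY → AUD → SGD: 1 ÷ 0.010673 × 0.011701 × 0.94123 = 1.031887
Product > 1; profitable direction is SGD → JPY → AUD → SGD.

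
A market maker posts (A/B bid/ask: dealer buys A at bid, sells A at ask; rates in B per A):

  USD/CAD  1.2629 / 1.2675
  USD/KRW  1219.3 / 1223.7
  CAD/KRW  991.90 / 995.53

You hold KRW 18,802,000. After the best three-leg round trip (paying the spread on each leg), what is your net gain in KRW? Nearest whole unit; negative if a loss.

Best loop KRW → USD → CAD → KRW:
KRW 18,802,000 ÷ 1223.7 (buy USD at ask) = USD 15,364.88
USD 15,364.88 × 1.2629 (sell USD at bid) = CAD 19,404.30
CAD 19,404.30 × 991.90 (sell CAD at bid) = KRW 19,247,128

Net profit: KRW 445,128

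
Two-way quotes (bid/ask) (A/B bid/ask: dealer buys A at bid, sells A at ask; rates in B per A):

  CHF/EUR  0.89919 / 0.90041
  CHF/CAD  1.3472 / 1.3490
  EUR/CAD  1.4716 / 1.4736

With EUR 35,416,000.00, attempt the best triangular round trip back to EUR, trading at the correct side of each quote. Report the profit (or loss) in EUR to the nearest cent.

Best loop EUR → CHF → CAD → EUR:
EUR 35,416,000.00 ÷ 0.90041 (buy CHF at ask) = CHF 39,333,192.66
CHF 39,333,192.66 × 1.3472 (sell CHF at bid) = CAD 52,989,677.15
CAD 52,989,677.15 ÷ 1.4736 (buy EUR at ask) = EUR 35,959,335.74

Net profit: EUR 543,335.74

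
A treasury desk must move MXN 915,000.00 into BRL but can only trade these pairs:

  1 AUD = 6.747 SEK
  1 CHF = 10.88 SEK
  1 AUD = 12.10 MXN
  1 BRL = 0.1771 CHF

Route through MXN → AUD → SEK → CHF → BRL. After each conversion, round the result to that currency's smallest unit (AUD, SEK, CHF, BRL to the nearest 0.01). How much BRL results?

BRL 264,788.37

MXN 915,000.00 ÷ 12.10 = AUD 75,619.83
AUD 75,619.83 × 6.747 = SEK 510,206.99
SEK 510,206.99 ÷ 10.88 = CHF 46,894.02
CHF 46,894.02 ÷ 0.1771 = BRL 264,788.37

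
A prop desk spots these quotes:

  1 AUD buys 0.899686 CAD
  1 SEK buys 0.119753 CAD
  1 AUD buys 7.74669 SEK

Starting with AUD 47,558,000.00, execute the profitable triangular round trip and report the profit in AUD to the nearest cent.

Profit: AUD 1,480,276.62

Profitable loop is AUD → SEK → CAD → AUD:
AUD 47,558,000.00 × 7.74669 = SEK 368,417,083.02
SEK 368,417,083.02 × 0.119753 = CAD 44,119,050.94
CAD 44,119,050.94 ÷ 0.899686 = AUD 49,038,276.62
Profit = AUD 49,038,276.62 − AUD 47,558,000.00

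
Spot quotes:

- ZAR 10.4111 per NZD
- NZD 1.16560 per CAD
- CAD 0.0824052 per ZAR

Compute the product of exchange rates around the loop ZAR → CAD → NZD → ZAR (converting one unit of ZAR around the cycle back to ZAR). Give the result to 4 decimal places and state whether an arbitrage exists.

1.0000 (no arbitrage)

Around ZAR → CAD → NZD → ZAR: 1 × 0.0824052 × 1.16560 × 10.4111 = 1.000002
Product ≈ 1 (deviation 0.000%, within rounding noise).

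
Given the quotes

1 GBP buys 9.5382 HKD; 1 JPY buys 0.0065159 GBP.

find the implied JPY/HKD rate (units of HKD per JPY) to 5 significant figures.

1 JPY × 0.0065159 = 0.0065159 GBP
0.0065159 GBP × 9.5382 = 0.06215 HKD

JPY/HKD = 0.062150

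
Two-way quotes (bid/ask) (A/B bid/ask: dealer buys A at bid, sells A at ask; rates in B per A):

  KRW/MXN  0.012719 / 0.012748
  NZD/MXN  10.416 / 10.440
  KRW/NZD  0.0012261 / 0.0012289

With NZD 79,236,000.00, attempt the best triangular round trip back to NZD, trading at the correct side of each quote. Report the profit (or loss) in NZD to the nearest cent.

Best loop NZD → MXN → KRW → NZD:
NZD 79,236,000.00 × 10.416 (sell NZD at bid) = MXN 825,322,176.00
MXN 825,322,176.00 ÷ 0.012748 (buy KRW at ask) = KRW 64,741,306,558
KRW 64,741,306,558 × 0.0012261 (sell KRW at bid) = NZD 79,379,315.97

Net profit: NZD 143,315.97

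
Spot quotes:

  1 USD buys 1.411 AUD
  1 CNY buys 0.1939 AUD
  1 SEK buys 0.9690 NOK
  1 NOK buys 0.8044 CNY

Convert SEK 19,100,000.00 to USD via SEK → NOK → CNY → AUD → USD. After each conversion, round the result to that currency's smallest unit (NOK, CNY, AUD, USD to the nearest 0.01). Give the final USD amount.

SEK 19,100,000.00 × 0.9690 = NOK 18,507,900.00
NOK 18,507,900.00 × 0.8044 = CNY 14,887,754.76
CNY 14,887,754.76 × 0.1939 = AUD 2,886,735.65
AUD 2,886,735.65 ÷ 1.411 = USD 2,045,879.27

USD 2,045,879.27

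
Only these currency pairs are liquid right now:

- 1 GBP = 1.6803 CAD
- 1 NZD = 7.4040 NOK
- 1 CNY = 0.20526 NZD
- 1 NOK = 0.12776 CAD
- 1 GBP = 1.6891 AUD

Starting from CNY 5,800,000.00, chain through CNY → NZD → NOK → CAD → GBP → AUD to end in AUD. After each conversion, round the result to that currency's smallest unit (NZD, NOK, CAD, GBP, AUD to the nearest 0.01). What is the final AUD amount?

AUD 1,132,041.02

CNY 5,800,000.00 × 0.20526 = NZD 1,190,508.00
NZD 1,190,508.00 × 7.4040 = NOK 8,814,521.23
NOK 8,814,521.23 × 0.12776 = CAD 1,126,143.23
CAD 1,126,143.23 ÷ 1.6803 = GBP 670,203.67
GBP 670,203.67 × 1.6891 = AUD 1,132,041.02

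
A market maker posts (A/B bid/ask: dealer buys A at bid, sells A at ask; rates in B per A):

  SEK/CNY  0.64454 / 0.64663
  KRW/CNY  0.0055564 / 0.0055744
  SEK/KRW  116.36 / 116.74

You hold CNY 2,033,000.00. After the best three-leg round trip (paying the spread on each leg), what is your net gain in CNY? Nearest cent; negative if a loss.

Net result: CNY -274.46 (no profitable arbitrage after spreads)

Best loop CNY → SEK → KRW → CNY:
CNY 2,033,000.00 ÷ 0.64663 (buy SEK at ask) = SEK 3,143,992.70
SEK 3,143,992.70 × 116.36 (sell SEK at bid) = KRW 365,834,991
KRW 365,834,991 × 0.0055564 (sell KRW at bid) = CNY 2,032,725.54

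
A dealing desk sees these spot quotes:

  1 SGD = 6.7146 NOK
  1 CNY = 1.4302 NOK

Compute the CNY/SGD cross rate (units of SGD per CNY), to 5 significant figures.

CNY/SGD = 0.21300

1 CNY × 1.4302 = 1.4302 NOK
1.4302 NOK ÷ 6.7146 = 0.212999 SGD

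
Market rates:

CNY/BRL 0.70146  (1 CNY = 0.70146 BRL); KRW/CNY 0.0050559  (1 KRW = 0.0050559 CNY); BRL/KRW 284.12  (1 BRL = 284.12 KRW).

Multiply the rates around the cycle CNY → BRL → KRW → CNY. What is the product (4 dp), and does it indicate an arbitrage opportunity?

1.0076 (arbitrage exists)

Around CNY → BRL → KRW → CNY: 1 × 0.70146 × 284.12 × 0.0050559 = 1.007635
Product > 1; profitable direction is CNY → BRL → KRW → CNY.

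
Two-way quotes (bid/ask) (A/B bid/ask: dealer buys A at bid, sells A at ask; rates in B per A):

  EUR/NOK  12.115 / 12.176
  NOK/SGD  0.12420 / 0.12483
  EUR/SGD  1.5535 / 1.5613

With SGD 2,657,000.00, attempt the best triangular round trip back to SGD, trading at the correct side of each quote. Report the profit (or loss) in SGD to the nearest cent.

Net profit: SGD 58,683.80

Best loop SGD → NOK → EUR → SGD:
SGD 2,657,000.00 ÷ 0.12483 (buy NOK at ask) = NOK 21,284,947.53
NOK 21,284,947.53 ÷ 12.176 (buy EUR at ask) = EUR 1,748,106.73
EUR 1,748,106.73 × 1.5535 (sell EUR at bid) = SGD 2,715,683.80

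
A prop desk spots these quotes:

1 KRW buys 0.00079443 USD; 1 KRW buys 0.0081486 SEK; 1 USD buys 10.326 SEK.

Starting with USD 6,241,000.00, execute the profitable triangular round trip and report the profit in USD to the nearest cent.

Profitable loop is USD → SEK → KRW → USD:
USD 6,241,000.00 × 10.326 = SEK 64,444,566.00
SEK 64,444,566.00 ÷ 0.0081486 = KRW 7,908,667,256
KRW 7,908,667,256 × 0.00079443 = USD 6,282,882.53
Profit = USD 6,282,882.53 − USD 6,241,000.00

Profit: USD 41,882.53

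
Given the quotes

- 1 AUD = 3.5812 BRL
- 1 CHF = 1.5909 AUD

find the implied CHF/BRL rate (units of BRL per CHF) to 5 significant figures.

CHF/BRL = 5.6973

1 CHF × 1.5909 = 1.5909 AUD
1.5909 AUD × 3.5812 = 5.69733 BRL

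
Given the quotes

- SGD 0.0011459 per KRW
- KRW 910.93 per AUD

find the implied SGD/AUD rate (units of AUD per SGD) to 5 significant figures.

SGD/AUD = 0.95801

1 SGD ÷ 0.0011459 = 872.676 KRW
872.676 KRW ÷ 910.93 = 0.958006 AUD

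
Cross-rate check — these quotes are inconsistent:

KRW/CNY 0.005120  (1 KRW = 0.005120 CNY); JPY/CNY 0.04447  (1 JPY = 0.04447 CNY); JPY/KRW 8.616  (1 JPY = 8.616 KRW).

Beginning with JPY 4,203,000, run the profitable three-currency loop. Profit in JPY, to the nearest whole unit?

Profitable loop is JPY → CNY → KRW → JPY:
JPY 4,203,000 × 0.04447 = CNY 186,907.41
CNY 186,907.41 ÷ 0.005120 = KRW 36,505,354
KRW 36,505,354 ÷ 8.616 = JPY 4,236,926
Profit = JPY 4,236,926 − JPY 4,203,000

Profit: JPY 33,926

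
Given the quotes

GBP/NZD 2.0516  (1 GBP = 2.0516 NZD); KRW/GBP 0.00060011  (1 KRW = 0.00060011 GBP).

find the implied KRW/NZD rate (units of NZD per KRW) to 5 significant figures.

1 KRW × 0.00060011 = 0.00060011 GBP
0.00060011 GBP × 2.0516 = 0.00123119 NZD

KRW/NZD = 0.0012312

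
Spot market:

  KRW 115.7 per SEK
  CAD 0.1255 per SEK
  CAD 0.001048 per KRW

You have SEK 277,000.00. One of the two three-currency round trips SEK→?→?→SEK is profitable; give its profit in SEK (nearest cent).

Profitable loop is SEK → CAD → KRW → SEK:
SEK 277,000.00 × 0.1255 = CAD 34,763.50
CAD 34,763.50 ÷ 0.001048 = KRW 33,171,279
KRW 33,171,279 ÷ 115.7 = SEK 286,700.77
Profit = SEK 286,700.77 − SEK 277,000.00

Profit: SEK 9,700.77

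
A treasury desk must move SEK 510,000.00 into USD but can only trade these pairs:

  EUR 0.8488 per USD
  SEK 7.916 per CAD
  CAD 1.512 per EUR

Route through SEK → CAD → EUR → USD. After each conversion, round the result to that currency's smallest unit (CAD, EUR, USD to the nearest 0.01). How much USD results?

USD 50,200.41

SEK 510,000.00 ÷ 7.916 = CAD 64,426.48
CAD 64,426.48 ÷ 1.512 = EUR 42,610.11
EUR 42,610.11 ÷ 0.8488 = USD 50,200.41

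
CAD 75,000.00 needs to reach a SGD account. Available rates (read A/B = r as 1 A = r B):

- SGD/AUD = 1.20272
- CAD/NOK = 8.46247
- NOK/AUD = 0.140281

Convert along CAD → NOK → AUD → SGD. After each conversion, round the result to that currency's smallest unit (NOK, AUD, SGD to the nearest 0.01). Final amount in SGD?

SGD 74,027.44

CAD 75,000.00 × 8.46247 = NOK 634,685.25
NOK 634,685.25 × 0.140281 = AUD 89,034.28
AUD 89,034.28 ÷ 1.20272 = SGD 74,027.44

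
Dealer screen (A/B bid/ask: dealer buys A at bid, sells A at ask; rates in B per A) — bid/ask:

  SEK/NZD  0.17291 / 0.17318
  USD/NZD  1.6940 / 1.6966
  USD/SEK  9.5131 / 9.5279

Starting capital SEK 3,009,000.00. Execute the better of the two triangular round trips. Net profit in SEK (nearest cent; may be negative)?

Net profit: SEK 80,161.89

Best loop SEK → USD → NZD → SEK:
SEK 3,009,000.00 ÷ 9.5279 (buy USD at ask) = USD 315,809.36
USD 315,809.36 × 1.6940 (sell USD at bid) = NZD 534,981.06
NZD 534,981.06 ÷ 0.17318 (buy SEK at ask) = SEK 3,089,161.89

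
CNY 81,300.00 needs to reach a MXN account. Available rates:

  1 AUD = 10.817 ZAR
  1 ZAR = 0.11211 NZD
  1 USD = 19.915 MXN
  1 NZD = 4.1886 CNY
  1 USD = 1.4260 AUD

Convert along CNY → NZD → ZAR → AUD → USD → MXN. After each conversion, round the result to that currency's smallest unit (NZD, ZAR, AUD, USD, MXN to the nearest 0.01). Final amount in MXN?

CNY 81,300.00 ÷ 4.1886 = NZD 19,409.83
NZD 19,409.83 ÷ 0.11211 = ZAR 173,132.01
ZAR 173,132.01 ÷ 10.817 = AUD 16,005.55
AUD 16,005.55 ÷ 1.4260 = USD 11,224.09
USD 11,224.09 × 19.915 = MXN 223,527.75

MXN 223,527.75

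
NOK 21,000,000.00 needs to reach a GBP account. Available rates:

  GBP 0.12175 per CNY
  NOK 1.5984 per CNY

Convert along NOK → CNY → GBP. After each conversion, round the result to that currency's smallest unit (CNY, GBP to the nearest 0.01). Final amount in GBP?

GBP 1,599,568.32

NOK 21,000,000.00 ÷ 1.5984 = CNY 13,138,138.14
CNY 13,138,138.14 × 0.12175 = GBP 1,599,568.32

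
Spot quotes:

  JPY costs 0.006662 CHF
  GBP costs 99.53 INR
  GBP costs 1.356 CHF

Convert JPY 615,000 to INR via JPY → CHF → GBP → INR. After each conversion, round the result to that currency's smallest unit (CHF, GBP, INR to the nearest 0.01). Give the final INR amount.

INR 300,727.90

JPY 615,000 × 0.006662 = CHF 4,097.13
CHF 4,097.13 ÷ 1.356 = GBP 3,021.48
GBP 3,021.48 × 99.53 = INR 300,727.90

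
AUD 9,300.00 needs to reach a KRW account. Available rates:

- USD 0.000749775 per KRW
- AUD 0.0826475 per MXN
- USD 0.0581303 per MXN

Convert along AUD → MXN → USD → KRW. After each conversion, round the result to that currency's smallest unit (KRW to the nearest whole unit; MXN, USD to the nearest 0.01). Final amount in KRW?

KRW 8,724,191

AUD 9,300.00 ÷ 0.0826475 = MXN 112,526.09
MXN 112,526.09 × 0.0581303 = USD 6,541.18
USD 6,541.18 ÷ 0.000749775 = KRW 8,724,191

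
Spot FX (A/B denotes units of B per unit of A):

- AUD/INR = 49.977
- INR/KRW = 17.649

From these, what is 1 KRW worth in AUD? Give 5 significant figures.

1 KRW ÷ 17.649 = 0.0566604 INR
0.0566604 INR ÷ 49.977 = 0.00113373 AUD

KRW/AUD = 0.0011337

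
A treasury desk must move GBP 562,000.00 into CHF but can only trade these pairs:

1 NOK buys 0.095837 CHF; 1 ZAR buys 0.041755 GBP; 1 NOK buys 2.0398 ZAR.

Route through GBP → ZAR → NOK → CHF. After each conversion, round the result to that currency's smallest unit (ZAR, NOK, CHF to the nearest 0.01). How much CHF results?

CHF 632,373.19

GBP 562,000.00 ÷ 0.041755 = ZAR 13,459,465.93
ZAR 13,459,465.93 ÷ 2.0398 = NOK 6,598,424.32
NOK 6,598,424.32 × 0.095837 = CHF 632,373.19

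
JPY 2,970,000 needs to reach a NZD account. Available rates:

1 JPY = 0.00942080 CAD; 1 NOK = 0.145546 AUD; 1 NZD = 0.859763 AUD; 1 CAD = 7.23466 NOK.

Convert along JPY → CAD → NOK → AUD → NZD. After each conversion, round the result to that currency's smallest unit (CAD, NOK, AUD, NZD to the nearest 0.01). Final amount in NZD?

NZD 34,267.62

JPY 2,970,000 × 0.00942080 = CAD 27,979.78
CAD 27,979.78 × 7.23466 = NOK 202,424.20
NOK 202,424.20 × 0.145546 = AUD 29,462.03
AUD 29,462.03 ÷ 0.859763 = NZD 34,267.62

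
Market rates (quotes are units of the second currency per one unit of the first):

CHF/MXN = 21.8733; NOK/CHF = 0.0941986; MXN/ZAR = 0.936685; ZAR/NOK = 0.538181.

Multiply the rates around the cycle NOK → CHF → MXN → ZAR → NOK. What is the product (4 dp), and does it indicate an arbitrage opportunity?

1.0387 (arbitrage exists)

Around NOK → CHF → MXN → ZAR → NOK: 1 × 0.0941986 × 21.8733 × 0.936685 × 0.538181 = 1.038677
Product > 1; profitable direction is NOK → CHF → MXN → ZAR → NOK.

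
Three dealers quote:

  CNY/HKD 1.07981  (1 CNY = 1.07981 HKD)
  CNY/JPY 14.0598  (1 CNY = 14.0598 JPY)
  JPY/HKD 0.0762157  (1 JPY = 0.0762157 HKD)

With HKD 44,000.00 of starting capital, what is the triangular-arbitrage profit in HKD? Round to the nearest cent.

Profitable loop is HKD → JPY → CNY → HKD:
HKD 44,000.00 ÷ 0.0762157 = JPY 577,309
JPY 577,309 ÷ 14.0598 = CNY 41,060.96
CNY 41,060.96 × 1.07981 = HKD 44,338.03
Profit = HKD 44,338.03 − HKD 44,000.00

Profit: HKD 338.03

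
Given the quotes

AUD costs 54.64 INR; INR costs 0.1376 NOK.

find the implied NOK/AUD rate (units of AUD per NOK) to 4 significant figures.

NOK/AUD = 0.1330

1 NOK ÷ 0.1376 = 7.26744 INR
7.26744 INR ÷ 54.64 = 0.133006 AUD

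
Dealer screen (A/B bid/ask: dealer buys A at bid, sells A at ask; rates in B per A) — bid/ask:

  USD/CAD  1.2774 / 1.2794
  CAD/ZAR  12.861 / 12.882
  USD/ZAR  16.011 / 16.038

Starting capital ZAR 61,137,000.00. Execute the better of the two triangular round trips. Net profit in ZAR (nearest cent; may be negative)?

Net profit: ZAR 1,489,128.52

Best loop ZAR → USD → CAD → ZAR:
ZAR 61,137,000.00 ÷ 16.038 (buy USD at ask) = USD 3,812,008.98
USD 3,812,008.98 × 1.2774 (sell USD at bid) = CAD 4,869,460.27
CAD 4,869,460.27 × 12.861 (sell CAD at bid) = ZAR 62,626,128.52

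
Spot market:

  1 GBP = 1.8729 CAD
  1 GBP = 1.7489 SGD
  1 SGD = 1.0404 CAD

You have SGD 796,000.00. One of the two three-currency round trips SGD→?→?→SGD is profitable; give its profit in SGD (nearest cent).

Profitable loop is SGD → GBP → CAD → SGD:
SGD 796,000.00 ÷ 1.7489 = GBP 455,143.23
GBP 455,143.23 × 1.8729 = CAD 852,437.76
CAD 852,437.76 ÷ 1.0404 = SGD 819,336.56
Profit = SGD 819,336.56 − SGD 796,000.00

Profit: SGD 23,336.56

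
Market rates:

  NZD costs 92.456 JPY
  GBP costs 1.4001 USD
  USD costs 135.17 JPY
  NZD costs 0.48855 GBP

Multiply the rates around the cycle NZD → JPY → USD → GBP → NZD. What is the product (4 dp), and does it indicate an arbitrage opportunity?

1.0000 (no arbitrage)

Around NZD → JPY → USD → GBP → NZD: 1 × 92.456 ÷ 135.17 ÷ 1.4001 ÷ 0.48855 = 0.999969
Product ≈ 1 (deviation 0.003%, within rounding noise).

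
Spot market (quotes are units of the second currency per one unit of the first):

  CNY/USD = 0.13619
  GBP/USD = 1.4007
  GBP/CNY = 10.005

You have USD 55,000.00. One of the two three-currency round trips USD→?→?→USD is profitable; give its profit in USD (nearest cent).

Profitable loop is USD → CNY → GBP → USD:
USD 55,000.00 ÷ 0.13619 = CNY 403,847.57
CNY 403,847.57 ÷ 10.005 = GBP 40,364.57
GBP 40,364.57 × 1.4007 = USD 56,538.66
Profit = USD 56,538.66 − USD 55,000.00

Profit: USD 1,538.66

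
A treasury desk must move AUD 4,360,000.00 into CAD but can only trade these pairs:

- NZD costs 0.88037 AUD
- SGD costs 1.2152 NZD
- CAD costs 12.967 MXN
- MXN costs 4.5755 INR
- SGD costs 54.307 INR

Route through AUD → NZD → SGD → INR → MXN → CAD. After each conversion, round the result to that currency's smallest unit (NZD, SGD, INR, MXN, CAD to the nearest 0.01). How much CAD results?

CAD 3,730,364.21

AUD 4,360,000.00 ÷ 0.88037 = NZD 4,952,463.17
NZD 4,952,463.17 ÷ 1.2152 = SGD 4,075,430.52
SGD 4,075,430.52 × 54.307 = INR 221,324,405.25
INR 221,324,405.25 ÷ 4.5755 = MXN 48,371,632.66
MXN 48,371,632.66 ÷ 12.967 = CAD 3,730,364.21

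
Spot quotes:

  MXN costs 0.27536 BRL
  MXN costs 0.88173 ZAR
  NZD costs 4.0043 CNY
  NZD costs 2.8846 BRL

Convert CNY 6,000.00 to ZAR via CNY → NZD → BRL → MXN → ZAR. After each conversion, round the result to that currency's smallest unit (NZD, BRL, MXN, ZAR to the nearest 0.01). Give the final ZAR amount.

CNY 6,000.00 ÷ 4.0043 = NZD 1,498.39
NZD 1,498.39 × 2.8846 = BRL 4,322.26
BRL 4,322.26 ÷ 0.27536 = MXN 15,696.76
MXN 15,696.76 × 0.88173 = ZAR 13,840.30

ZAR 13,840.30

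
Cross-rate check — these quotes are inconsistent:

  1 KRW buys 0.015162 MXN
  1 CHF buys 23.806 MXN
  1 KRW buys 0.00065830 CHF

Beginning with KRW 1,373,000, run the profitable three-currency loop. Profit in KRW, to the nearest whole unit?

Profit: KRW 46,137

Profitable loop is KRW → CHF → MXN → KRW:
KRW 1,373,000 × 0.00065830 = CHF 903.85
CHF 903.85 × 23.806 = MXN 21,516.96
MXN 21,516.96 ÷ 0.015162 = KRW 1,419,137
Profit = KRW 1,419,137 − KRW 1,373,000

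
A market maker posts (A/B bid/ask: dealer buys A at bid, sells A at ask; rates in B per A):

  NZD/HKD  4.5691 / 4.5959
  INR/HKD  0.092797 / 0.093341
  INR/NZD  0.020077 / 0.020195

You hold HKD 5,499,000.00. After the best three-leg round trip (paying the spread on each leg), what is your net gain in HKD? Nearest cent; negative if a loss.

Net result: HKD -1,019.08 (no profitable arbitrage after spreads)

Best loop HKD → NZD → INR → HKD:
HKD 5,499,000.00 ÷ 4.5959 (buy NZD at ask) = NZD 1,196,501.23
NZD 1,196,501.23 ÷ 0.020195 (buy INR at ask) = INR 59,247,399.32
INR 59,247,399.32 × 0.092797 (sell INR at bid) = HKD 5,497,980.92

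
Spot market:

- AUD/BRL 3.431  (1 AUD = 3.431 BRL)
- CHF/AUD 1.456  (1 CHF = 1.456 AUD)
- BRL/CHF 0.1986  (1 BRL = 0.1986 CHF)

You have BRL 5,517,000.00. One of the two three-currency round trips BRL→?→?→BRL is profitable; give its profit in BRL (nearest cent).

Profit: BRL 43,855.97

Profitable loop is BRL → AUD → CHF → BRL:
BRL 5,517,000.00 ÷ 3.431 = AUD 1,607,986.01
AUD 1,607,986.01 ÷ 1.456 = CHF 1,104,386.00
CHF 1,104,386.00 ÷ 0.1986 = BRL 5,560,855.97
Profit = BRL 5,560,855.97 − BRL 5,517,000.00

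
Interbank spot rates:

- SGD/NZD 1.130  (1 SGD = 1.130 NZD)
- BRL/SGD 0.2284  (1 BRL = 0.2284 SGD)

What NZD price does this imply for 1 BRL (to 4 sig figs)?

1 BRL × 0.2284 = 0.2284 SGD
0.2284 SGD × 1.130 = 0.258092 NZD

BRL/NZD = 0.2581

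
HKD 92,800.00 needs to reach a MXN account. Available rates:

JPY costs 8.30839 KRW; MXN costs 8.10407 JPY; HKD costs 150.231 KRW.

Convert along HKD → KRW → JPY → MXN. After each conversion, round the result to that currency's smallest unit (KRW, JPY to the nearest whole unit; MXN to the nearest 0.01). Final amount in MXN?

MXN 207,055.84

HKD 92,800.00 × 150.231 = KRW 13,941,437
KRW 13,941,437 ÷ 8.30839 = JPY 1,677,995
JPY 1,677,995 ÷ 8.10407 = MXN 207,055.84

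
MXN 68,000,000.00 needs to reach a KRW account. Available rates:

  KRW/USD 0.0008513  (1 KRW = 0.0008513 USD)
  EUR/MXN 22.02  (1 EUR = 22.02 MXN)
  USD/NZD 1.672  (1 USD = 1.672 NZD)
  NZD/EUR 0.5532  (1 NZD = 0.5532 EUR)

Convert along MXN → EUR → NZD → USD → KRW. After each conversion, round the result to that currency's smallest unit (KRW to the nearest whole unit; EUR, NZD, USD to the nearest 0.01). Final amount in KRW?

MXN 68,000,000.00 ÷ 22.02 = EUR 3,088,101.73
EUR 3,088,101.73 ÷ 0.5532 = NZD 5,582,251.86
NZD 5,582,251.86 ÷ 1.672 = USD 3,338,667.38
USD 3,338,667.38 ÷ 0.0008513 = KRW 3,921,845,859

KRW 3,921,845,859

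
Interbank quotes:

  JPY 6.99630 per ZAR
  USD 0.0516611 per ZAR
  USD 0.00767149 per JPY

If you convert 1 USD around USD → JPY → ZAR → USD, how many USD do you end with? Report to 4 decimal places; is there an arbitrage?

0.9625 (arbitrage exists)

Around USD → JPY → ZAR → USD: 1 ÷ 0.00767149 ÷ 6.99630 × 0.0516611 = 0.962533
Product < 1; profitable direction is USD → ZAR → JPY → USD.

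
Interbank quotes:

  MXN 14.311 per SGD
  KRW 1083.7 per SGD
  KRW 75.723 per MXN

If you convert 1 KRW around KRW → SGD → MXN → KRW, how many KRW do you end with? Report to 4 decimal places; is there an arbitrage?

Around KRW → SGD → MXN → KRW: 1 ÷ 1083.7 × 14.311 × 75.723 = 0.999974
Product ≈ 1 (deviation 0.003%, within rounding noise).

1.0000 (no arbitrage)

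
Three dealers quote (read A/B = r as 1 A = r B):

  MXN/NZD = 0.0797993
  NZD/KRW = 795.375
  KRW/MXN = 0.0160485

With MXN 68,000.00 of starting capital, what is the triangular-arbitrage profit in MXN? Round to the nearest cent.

Profit: MXN 1,265.09

Profitable loop is MXN → NZD → KRW → MXN:
MXN 68,000.00 × 0.0797993 = NZD 5,426.35
NZD 5,426.35 × 795.375 = KRW 4,315,985
KRW 4,315,985 × 0.0160485 = MXN 69,265.09
Profit = MXN 69,265.09 − MXN 68,000.00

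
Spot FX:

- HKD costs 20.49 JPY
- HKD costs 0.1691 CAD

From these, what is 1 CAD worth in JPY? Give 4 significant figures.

CAD/JPY = 121.2

1 CAD ÷ 0.1691 = 5.91366 HKD
5.91366 HKD × 20.49 = 121.171 JPY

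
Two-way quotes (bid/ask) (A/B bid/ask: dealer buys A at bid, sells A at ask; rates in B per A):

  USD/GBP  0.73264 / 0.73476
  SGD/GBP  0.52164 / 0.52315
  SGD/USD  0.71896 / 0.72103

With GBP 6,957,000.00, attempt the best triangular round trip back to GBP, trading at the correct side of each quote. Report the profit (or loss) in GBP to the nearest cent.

Best loop GBP → SGD → USD → GBP:
GBP 6,957,000.00 ÷ 0.52315 (buy SGD at ask) = SGD 13,298,289.21
SGD 13,298,289.21 × 0.71896 (sell SGD at bid) = USD 9,560,938.01
USD 9,560,938.01 × 0.73264 (sell USD at bid) = GBP 7,004,725.62

Net profit: GBP 47,725.62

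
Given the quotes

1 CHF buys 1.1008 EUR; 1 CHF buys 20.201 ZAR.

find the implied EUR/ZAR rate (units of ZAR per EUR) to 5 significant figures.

1 EUR ÷ 1.1008 = 0.90843 CHF
0.90843 CHF × 20.201 = 18.3512 ZAR

EUR/ZAR = 18.351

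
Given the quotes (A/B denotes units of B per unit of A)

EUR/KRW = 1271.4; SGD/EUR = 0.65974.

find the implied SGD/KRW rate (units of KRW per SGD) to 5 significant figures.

1 SGD × 0.65974 = 0.65974 EUR
0.65974 EUR × 1271.4 = 838.793 KRW

SGD/KRW = 838.79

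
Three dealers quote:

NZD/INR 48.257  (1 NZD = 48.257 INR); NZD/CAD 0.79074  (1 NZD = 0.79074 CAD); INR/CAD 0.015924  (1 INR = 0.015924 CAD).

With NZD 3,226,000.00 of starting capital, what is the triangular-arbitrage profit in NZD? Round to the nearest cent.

Profit: NZD 93,598.68

Profitable loop is NZD → CAD → INR → NZD:
NZD 3,226,000.00 × 0.79074 = CAD 2,550,927.24
CAD 2,550,927.24 ÷ 0.015924 = INR 160,193,873.40
INR 160,193,873.40 ÷ 48.257 = NZD 3,319,598.68
Profit = NZD 3,319,598.68 − NZD 3,226,000.00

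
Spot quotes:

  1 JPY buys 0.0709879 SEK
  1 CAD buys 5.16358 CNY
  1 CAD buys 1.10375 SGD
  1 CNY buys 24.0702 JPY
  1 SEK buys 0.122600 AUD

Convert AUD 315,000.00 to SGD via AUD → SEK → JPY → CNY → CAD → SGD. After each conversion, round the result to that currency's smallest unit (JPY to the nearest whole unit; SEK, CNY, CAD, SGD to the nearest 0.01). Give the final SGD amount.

SGD 321,422.20

AUD 315,000.00 ÷ 0.122600 = SEK 2,569,331.16
SEK 2,569,331.16 ÷ 0.0709879 = JPY 36,193,931
JPY 36,193,931 ÷ 24.0702 = CNY 1,503,682.19
CNY 1,503,682.19 ÷ 5.16358 = CAD 291,209.24
CAD 291,209.24 × 1.10375 = SGD 321,422.20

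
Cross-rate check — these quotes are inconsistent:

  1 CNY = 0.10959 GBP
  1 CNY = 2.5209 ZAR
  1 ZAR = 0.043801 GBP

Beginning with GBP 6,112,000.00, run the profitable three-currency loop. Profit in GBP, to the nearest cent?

Profit: GBP 46,175.52

Profitable loop is GBP → CNY → ZAR → GBP:
GBP 6,112,000.00 ÷ 0.10959 = CNY 55,771,512.00
CNY 55,771,512.00 × 2.5209 = ZAR 140,594,404.60
ZAR 140,594,404.60 × 0.043801 = GBP 6,158,175.52
Profit = GBP 6,158,175.52 − GBP 6,112,000.00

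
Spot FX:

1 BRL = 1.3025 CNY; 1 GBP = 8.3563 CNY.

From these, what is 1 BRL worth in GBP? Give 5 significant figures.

BRL/GBP = 0.15587

1 BRL × 1.3025 = 1.3025 CNY
1.3025 CNY ÷ 8.3563 = 0.15587 GBP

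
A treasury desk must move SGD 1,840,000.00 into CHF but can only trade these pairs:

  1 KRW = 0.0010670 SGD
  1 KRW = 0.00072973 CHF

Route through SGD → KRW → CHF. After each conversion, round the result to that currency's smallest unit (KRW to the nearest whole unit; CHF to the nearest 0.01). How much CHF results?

SGD 1,840,000.00 ÷ 0.0010670 = KRW 1,724,461,106
KRW 1,724,461,106 × 0.00072973 = CHF 1,258,391.00

CHF 1,258,391.00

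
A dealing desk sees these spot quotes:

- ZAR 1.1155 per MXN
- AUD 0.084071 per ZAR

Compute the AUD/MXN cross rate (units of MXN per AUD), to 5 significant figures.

1 AUD ÷ 0.084071 = 11.8947 ZAR
11.8947 ZAR ÷ 1.1155 = 10.6631 MXN

AUD/MXN = 10.663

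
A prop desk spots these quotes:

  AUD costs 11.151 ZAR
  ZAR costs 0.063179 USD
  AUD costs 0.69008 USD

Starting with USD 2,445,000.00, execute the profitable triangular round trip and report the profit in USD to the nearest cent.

Profit: USD 51,123.02

Profitable loop is USD → AUD → ZAR → USD:
USD 2,445,000.00 ÷ 0.69008 = AUD 3,543,067.47
AUD 3,543,067.47 × 11.151 = ZAR 39,508,745.36
ZAR 39,508,745.36 × 0.063179 = USD 2,496,123.02
Profit = USD 2,496,123.02 − USD 2,445,000.00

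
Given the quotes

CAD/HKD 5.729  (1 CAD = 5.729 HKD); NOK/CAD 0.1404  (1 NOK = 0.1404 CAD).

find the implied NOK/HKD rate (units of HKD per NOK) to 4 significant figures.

NOK/HKD = 0.8044

1 NOK × 0.1404 = 0.1404 CAD
0.1404 CAD × 5.729 = 0.804352 HKD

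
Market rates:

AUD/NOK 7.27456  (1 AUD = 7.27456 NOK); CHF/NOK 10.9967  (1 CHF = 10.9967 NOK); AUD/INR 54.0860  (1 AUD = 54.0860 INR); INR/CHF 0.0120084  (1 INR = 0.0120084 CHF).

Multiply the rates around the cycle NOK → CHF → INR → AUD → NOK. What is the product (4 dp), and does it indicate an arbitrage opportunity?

1.0185 (arbitrage exists)

Around NOK → CHF → INR → AUD → NOK: 1 ÷ 10.9967 ÷ 0.0120084 ÷ 54.0860 × 7.27456 = 1.018531
Product > 1; profitable direction is NOK → CHF → INR → AUD → NOK.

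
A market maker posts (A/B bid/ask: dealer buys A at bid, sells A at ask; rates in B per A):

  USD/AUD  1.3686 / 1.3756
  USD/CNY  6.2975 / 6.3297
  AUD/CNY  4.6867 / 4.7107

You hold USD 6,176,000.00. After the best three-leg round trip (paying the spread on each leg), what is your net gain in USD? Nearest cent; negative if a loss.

Net profit: USD 82,465.33

Best loop USD → AUD → CNY → USD:
USD 6,176,000.00 × 1.3686 (sell USD at bid) = AUD 8,452,473.60
AUD 8,452,473.60 × 4.6867 (sell AUD at bid) = CNY 39,614,208.02
CNY 39,614,208.02 ÷ 6.3297 (buy USD at ask) = USD 6,258,465.33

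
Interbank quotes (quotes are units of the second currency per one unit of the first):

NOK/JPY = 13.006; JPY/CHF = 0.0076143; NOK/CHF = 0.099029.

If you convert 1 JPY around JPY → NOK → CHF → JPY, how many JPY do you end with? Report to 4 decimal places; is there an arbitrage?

1.0000 (no arbitrage)

Around JPY → NOK → CHF → JPY: 1 ÷ 13.006 × 0.099029 ÷ 0.0076143 = 0.999974
Product ≈ 1 (deviation 0.003%, within rounding noise).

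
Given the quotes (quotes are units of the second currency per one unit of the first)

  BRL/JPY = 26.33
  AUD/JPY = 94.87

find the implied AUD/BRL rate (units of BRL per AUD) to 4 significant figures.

1 AUD × 94.87 = 94.87 JPY
94.87 JPY ÷ 26.33 = 3.60311 BRL

AUD/BRL = 3.603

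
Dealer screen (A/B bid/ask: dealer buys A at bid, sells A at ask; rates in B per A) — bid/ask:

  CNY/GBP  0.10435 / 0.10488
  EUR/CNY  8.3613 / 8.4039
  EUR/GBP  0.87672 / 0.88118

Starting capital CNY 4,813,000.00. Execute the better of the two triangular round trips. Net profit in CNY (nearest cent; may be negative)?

Best loop CNY → EUR → GBP → CNY:
CNY 4,813,000.00 ÷ 8.4039 (buy EUR at ask) = EUR 572,710.29
EUR 572,710.29 × 0.87672 (sell EUR at bid) = GBP 502,106.56
GBP 502,106.56 ÷ 0.10488 (buy CNY at ask) = CNY 4,787,438.64

Net result: CNY -25,561.36 (no profitable arbitrage after spreads)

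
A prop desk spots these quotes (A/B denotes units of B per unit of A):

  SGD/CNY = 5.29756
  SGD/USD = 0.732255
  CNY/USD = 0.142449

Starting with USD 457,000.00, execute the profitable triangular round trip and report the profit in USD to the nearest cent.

Profit: USD 13,965.55

Profitable loop is USD → SGD → CNY → USD:
USD 457,000.00 ÷ 0.732255 = SGD 624,099.53
SGD 624,099.53 × 5.29756 = CNY 3,306,204.70
CNY 3,306,204.70 × 0.142449 = USD 470,965.55
Profit = USD 470,965.55 − USD 457,000.00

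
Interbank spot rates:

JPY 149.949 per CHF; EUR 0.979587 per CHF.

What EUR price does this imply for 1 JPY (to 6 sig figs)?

JPY/EUR = 0.00653280

1 JPY ÷ 149.949 = 0.00666893 CHF
0.00666893 CHF × 0.979587 = 0.0065328 EUR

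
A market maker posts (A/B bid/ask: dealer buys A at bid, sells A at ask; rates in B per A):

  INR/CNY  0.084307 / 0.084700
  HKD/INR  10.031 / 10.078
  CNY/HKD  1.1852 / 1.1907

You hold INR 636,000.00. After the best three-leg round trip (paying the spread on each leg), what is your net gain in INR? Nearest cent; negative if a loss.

Net profit: INR 1,465.41

Best loop INR → CNY → HKD → INR:
INR 636,000.00 × 0.084307 (sell INR at bid) = CNY 53,619.25
CNY 53,619.25 × 1.1852 (sell CNY at bid) = HKD 63,549.54
HKD 63,549.54 × 10.031 (sell HKD at bid) = INR 637,465.41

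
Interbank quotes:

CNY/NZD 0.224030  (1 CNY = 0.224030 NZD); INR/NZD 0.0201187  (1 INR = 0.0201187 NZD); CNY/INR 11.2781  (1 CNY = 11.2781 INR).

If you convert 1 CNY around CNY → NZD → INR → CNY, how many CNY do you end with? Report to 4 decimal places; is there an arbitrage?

Around CNY → NZD → INR → CNY: 1 × 0.224030 ÷ 0.0201187 ÷ 11.2781 = 0.987348
Product < 1; profitable direction is CNY → INR → NZD → CNY.

0.9873 (arbitrage exists)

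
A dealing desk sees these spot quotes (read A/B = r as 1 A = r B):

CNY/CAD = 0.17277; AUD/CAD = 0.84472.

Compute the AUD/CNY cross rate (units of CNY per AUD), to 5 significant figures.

AUD/CNY = 4.8893

1 AUD × 0.84472 = 0.84472 CAD
0.84472 CAD ÷ 0.17277 = 4.88927 CNY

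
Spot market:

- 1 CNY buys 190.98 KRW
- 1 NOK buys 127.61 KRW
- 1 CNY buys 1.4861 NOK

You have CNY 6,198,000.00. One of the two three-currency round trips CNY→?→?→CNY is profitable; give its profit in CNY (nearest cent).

Profitable loop is CNY → KRW → NOK → CNY:
CNY 6,198,000.00 × 190.98 = KRW 1,183,694,040
KRW 1,183,694,040 ÷ 127.61 = NOK 9,275,872.11
NOK 9,275,872.11 ÷ 1.4861 = CNY 6,241,755.00
Profit = CNY 6,241,755.00 − CNY 6,198,000.00

Profit: CNY 43,755.00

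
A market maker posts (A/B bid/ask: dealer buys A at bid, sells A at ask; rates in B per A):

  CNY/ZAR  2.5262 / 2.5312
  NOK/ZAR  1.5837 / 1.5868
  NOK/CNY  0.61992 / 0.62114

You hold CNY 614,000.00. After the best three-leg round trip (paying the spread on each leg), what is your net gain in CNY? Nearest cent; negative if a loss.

Best loop CNY → NOK → ZAR → CNY:
CNY 614,000.00 ÷ 0.62114 (buy NOK at ask) = NOK 988,505.01
NOK 988,505.01 × 1.5837 (sell NOK at bid) = ZAR 1,565,495.38
ZAR 1,565,495.38 ÷ 2.5312 (buy CNY at ask) = CNY 618,479.53

Net profit: CNY 4,479.53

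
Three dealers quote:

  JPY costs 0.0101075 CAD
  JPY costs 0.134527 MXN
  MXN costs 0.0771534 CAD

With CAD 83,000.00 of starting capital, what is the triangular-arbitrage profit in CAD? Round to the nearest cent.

Profit: CAD 2,231.25

Profitable loop is CAD → JPY → MXN → CAD:
CAD 83,000.00 ÷ 0.0101075 = JPY 8,211,724
JPY 8,211,724 × 0.134527 = MXN 1,104,698.59
MXN 1,104,698.59 × 0.0771534 = CAD 85,231.25
Profit = CAD 85,231.25 − CAD 83,000.00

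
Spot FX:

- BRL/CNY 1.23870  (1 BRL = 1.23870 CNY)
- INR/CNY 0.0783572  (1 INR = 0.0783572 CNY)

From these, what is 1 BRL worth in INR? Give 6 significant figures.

BRL/INR = 15.8084

1 BRL × 1.23870 = 1.2387 CNY
1.2387 CNY ÷ 0.0783572 = 15.8084 INR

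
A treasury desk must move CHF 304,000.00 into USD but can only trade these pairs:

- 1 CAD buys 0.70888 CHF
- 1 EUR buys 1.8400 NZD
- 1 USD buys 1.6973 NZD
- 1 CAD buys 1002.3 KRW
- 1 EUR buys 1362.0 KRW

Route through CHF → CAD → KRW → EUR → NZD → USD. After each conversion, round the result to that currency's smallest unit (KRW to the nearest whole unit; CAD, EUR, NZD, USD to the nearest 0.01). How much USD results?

USD 342,121.76

CHF 304,000.00 ÷ 0.70888 = CAD 428,845.50
CAD 428,845.50 × 1002.3 = KRW 429,831,845
KRW 429,831,845 ÷ 1362.0 = EUR 315,588.73
EUR 315,588.73 × 1.8400 = NZD 580,683.26
NZD 580,683.26 ÷ 1.6973 = USD 342,121.76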